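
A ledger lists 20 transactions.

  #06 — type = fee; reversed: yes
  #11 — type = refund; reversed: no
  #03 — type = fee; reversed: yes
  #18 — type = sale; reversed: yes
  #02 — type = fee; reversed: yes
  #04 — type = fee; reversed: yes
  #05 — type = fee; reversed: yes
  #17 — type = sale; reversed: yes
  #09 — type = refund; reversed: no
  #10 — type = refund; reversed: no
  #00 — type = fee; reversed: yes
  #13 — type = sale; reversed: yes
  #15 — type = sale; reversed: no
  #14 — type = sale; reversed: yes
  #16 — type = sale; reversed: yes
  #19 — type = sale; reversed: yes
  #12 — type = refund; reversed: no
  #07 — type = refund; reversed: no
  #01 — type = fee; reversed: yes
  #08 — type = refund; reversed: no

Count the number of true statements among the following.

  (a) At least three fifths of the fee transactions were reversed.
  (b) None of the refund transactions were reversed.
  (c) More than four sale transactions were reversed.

3

(a) fee: |A| = 7, |A ∩ B| = 7; needs |A ∩ B| / |A| ≥ 3/5 — true.
(b) refund: |A| = 6, |A ∩ B| = 0; needs A ∩ B = ∅ (|A ∩ B| = 0) — true.
(c) sale: |A| = 7, |A ∩ B| = 6; needs |A ∩ B| > 4 — true.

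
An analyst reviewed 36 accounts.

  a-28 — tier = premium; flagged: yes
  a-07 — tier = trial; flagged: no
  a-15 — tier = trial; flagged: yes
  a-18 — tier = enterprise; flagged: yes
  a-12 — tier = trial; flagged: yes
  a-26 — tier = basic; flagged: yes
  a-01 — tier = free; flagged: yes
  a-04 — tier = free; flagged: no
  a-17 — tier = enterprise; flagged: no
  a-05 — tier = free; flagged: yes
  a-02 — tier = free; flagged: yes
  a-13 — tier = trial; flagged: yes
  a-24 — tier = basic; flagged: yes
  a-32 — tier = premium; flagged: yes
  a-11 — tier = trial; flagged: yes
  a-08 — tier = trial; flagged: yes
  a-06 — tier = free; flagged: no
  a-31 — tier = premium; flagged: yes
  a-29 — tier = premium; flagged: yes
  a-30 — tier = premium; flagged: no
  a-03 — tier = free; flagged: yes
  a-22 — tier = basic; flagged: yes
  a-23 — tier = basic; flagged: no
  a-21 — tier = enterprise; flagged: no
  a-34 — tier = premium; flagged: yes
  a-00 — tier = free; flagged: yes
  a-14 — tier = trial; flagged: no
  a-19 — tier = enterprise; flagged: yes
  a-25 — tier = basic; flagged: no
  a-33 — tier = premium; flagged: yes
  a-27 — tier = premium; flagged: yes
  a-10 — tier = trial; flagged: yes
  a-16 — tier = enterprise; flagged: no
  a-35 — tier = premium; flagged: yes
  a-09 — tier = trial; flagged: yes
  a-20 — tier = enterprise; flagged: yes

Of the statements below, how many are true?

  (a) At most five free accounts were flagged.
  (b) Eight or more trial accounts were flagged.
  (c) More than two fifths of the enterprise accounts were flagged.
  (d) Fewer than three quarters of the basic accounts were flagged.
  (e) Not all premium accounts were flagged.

(a) free: |A| = 7, |A ∩ B| = 5; needs |A ∩ B| ≤ 5 — true.
(b) trial: |A| = 9, |A ∩ B| = 7; needs |A ∩ B| ≥ 8 — false.
(c) enterprise: |A| = 6, |A ∩ B| = 3; needs |A ∩ B| / |A| > 2/5 — true.
(d) basic: |A| = 5, |A ∩ B| = 3; needs |A ∩ B| / |A| < 3/4 — true.
(e) premium: |A| = 9, |A ∩ B| = 8; needs A ⊄ B (|A ∖ B| ≥ 1) — true.

4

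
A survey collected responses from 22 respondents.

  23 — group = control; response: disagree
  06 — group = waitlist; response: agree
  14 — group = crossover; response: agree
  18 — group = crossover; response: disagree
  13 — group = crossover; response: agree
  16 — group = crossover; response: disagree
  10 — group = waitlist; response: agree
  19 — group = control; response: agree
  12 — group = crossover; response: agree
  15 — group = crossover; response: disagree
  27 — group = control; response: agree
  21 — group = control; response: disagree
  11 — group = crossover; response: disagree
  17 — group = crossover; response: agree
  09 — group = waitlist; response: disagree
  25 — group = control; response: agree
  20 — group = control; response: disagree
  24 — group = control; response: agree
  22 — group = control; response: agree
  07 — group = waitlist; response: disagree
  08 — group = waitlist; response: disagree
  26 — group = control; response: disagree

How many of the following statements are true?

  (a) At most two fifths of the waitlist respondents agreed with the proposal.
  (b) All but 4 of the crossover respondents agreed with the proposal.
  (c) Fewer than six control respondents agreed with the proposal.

(a) waitlist: |A| = 5, |A ∩ B| = 2; needs |A ∩ B| / |A| ≤ 2/5 — true.
(b) crossover: |A| = 8, |A ∩ B| = 4; needs |A ∖ B| = 4 — true.
(c) control: |A| = 9, |A ∩ B| = 5; needs |A ∩ B| < 6 — true.

3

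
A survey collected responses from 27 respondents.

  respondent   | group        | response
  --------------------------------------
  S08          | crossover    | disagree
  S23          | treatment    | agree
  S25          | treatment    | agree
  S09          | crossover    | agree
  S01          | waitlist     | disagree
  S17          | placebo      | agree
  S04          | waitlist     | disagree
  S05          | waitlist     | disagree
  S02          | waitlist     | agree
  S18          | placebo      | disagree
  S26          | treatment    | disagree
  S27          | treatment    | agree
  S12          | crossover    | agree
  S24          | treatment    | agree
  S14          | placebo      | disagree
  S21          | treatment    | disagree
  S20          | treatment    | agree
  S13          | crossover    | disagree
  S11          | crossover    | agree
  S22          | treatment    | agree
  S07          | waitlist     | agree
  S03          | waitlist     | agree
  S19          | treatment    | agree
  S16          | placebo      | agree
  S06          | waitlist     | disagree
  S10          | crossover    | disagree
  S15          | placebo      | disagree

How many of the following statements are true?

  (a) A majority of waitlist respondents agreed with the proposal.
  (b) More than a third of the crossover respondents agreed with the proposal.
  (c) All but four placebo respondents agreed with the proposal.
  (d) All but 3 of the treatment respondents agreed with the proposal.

(a) waitlist: |A| = 7, |A ∩ B| = 3; needs |A ∩ B| > |A ∖ B| — false.
(b) crossover: |A| = 6, |A ∩ B| = 3; needs |A ∩ B| / |A| > 1/3 — true.
(c) placebo: |A| = 5, |A ∩ B| = 2; needs |A ∖ B| = 4 — false.
(d) treatment: |A| = 9, |A ∩ B| = 7; needs |A ∖ B| = 3 — false.

1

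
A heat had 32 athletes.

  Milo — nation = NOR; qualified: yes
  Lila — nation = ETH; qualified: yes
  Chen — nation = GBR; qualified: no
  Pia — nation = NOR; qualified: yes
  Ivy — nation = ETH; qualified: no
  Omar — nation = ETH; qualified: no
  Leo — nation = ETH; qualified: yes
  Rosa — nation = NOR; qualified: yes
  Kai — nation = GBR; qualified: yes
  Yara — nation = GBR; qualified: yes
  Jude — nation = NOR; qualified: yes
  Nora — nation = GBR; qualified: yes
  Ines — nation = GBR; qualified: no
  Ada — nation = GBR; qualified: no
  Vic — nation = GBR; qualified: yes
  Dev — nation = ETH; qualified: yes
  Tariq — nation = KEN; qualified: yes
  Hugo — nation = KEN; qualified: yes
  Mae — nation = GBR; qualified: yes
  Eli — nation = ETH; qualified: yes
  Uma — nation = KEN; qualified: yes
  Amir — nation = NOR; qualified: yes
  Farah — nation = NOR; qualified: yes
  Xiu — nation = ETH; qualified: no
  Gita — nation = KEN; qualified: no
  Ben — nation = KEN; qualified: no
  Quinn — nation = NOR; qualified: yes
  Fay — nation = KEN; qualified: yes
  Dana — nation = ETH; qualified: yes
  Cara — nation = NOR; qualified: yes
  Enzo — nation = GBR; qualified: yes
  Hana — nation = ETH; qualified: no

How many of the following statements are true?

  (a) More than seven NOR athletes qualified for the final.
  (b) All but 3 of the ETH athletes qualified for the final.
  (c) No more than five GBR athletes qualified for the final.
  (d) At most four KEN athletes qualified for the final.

2

(a) NOR: |A| = 8, |A ∩ B| = 8; needs |A ∩ B| > 7 — true.
(b) ETH: |A| = 9, |A ∩ B| = 5; needs |A ∖ B| = 3 — false.
(c) GBR: |A| = 9, |A ∩ B| = 6; needs |A ∩ B| ≤ 5 — false.
(d) KEN: |A| = 6, |A ∩ B| = 4; needs |A ∩ B| ≤ 4 — true.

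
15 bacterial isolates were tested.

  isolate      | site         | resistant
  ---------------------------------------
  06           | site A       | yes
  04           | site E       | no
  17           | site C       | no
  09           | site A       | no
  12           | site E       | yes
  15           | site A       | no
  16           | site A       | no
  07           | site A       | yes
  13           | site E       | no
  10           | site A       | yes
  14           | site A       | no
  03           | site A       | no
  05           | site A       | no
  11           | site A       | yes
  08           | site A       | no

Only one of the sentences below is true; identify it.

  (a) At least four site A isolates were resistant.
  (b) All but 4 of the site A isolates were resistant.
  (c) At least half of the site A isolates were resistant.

(a)

|A| = 11, |A ∩ B| = 4, |A ∖ B| = 7.
(a) requires |A ∩ B| ≥ 4: true.
(b) requires |A ∖ B| = 4: false.
(c) requires |A ∩ B| ≥ |A ∖ B|: false.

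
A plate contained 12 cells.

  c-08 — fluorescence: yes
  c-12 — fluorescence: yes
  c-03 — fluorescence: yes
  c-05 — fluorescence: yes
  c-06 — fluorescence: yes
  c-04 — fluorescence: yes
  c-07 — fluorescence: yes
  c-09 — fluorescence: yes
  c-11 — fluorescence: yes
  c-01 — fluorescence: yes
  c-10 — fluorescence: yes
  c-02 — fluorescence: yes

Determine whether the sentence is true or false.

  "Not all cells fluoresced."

False

Truth condition: A ⊄ B (|A ∖ B| ≥ 1).
A (the restrictor) = {c-08, c-12, c-03, c-05, c-06, c-04, c-07, c-09, c-11, c-01, c-10, c-02}, |A| = 12.
A ∖ B = {}, so |A ∖ B| = 0.
So the statement is false.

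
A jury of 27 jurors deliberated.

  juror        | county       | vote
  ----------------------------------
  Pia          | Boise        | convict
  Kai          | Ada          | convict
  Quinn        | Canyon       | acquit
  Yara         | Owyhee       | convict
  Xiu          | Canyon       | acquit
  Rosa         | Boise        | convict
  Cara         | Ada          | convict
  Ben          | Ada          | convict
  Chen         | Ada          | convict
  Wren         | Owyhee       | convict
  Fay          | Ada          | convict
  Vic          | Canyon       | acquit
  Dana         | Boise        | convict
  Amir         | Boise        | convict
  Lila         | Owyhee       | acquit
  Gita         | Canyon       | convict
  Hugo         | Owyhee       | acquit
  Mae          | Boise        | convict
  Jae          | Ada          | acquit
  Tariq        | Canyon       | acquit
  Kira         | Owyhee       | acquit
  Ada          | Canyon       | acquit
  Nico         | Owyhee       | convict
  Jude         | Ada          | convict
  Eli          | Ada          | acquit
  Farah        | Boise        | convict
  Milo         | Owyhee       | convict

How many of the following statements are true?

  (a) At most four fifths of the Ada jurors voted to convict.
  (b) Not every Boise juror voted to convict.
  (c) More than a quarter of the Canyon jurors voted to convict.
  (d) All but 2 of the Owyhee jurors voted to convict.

(a) Ada: |A| = 8, |A ∩ B| = 6; needs |A ∩ B| / |A| ≤ 4/5 — true.
(b) Boise: |A| = 6, |A ∩ B| = 6; needs A ⊄ B (|A ∖ B| ≥ 1) — false.
(c) Canyon: |A| = 6, |A ∩ B| = 1; needs |A ∩ B| / |A| > 1/4 — false.
(d) Owyhee: |A| = 7, |A ∩ B| = 4; needs |A ∖ B| = 2 — false.

1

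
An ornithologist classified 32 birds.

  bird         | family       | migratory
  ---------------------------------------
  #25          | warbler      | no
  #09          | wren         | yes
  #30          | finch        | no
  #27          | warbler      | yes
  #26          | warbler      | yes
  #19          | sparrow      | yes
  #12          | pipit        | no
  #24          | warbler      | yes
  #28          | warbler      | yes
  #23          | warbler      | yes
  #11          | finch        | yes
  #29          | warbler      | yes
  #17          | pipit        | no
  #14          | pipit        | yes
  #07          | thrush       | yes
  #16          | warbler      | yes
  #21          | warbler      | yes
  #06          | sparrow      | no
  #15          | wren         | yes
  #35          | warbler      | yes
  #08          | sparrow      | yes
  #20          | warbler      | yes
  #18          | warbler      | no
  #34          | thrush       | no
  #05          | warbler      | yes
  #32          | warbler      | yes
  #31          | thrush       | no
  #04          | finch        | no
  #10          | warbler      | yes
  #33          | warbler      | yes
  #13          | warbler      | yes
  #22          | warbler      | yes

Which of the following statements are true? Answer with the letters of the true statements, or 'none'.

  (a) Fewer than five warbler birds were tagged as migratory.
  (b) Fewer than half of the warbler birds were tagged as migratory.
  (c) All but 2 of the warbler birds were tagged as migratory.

|A| = 18, |A ∩ B| = 16, |A ∖ B| = 2.
(a) |A ∩ B| < 5: fails.
(b) |A ∩ B| < |A ∖ B|: fails.
(c) |A ∖ B| = 2: holds.

(c)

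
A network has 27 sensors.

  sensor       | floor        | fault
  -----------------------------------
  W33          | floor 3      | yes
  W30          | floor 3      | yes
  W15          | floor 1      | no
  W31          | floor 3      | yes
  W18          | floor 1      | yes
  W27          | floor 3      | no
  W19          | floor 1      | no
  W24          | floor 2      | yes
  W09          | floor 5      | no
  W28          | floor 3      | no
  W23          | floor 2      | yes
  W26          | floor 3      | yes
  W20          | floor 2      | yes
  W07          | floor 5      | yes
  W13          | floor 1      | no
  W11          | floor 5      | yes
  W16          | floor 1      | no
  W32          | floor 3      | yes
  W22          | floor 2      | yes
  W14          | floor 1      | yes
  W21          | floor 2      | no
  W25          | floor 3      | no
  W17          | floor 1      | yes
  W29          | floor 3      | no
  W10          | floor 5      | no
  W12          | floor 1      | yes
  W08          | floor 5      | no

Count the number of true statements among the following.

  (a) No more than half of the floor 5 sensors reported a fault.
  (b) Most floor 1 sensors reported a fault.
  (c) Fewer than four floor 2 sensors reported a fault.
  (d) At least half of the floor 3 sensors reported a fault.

(a) floor 5: |A| = 5, |A ∩ B| = 2; needs |A ∩ B| ≤ |A ∖ B| — true.
(b) floor 1: |A| = 8, |A ∩ B| = 4; needs |A ∩ B| > |A ∖ B| — false.
(c) floor 2: |A| = 5, |A ∩ B| = 4; needs |A ∩ B| < 4 — false.
(d) floor 3: |A| = 9, |A ∩ B| = 5; needs |A ∩ B| ≥ |A ∖ B| — true.

2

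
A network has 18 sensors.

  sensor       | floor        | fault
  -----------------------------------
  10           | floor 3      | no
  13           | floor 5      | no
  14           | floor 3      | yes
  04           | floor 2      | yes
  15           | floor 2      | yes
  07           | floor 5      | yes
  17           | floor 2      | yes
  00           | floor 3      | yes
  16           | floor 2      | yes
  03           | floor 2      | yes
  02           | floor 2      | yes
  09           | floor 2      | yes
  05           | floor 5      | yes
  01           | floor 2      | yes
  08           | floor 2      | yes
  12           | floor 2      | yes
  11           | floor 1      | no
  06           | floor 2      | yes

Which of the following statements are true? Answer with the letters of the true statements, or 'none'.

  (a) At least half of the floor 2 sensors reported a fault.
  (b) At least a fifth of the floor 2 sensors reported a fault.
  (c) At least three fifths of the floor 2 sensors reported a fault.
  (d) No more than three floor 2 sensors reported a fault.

(a), (b), (c)

|A| = 11, |A ∩ B| = 11, |A ∖ B| = 0.
(a) |A ∩ B| ≥ |A ∖ B|: holds.
(b) |A ∩ B| / |A| ≥ 1/5: holds.
(c) |A ∩ B| / |A| ≥ 3/5: holds.
(d) |A ∩ B| ≤ 3: fails.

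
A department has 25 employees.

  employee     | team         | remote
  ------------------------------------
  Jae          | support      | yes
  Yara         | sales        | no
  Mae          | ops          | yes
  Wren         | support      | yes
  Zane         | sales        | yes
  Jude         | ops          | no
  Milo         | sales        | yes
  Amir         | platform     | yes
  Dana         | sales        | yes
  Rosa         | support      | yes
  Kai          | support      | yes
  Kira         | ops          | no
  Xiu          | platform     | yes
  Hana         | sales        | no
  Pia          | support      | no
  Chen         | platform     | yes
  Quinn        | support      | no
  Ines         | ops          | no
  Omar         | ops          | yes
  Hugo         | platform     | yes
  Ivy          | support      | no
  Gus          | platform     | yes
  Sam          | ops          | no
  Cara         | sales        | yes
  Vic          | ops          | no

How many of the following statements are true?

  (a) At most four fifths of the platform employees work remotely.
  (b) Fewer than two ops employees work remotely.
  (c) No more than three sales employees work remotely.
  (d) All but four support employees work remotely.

(a) platform: |A| = 5, |A ∩ B| = 5; needs |A ∩ B| / |A| ≤ 4/5 — false.
(b) ops: |A| = 7, |A ∩ B| = 2; needs |A ∩ B| < 2 — false.
(c) sales: |A| = 6, |A ∩ B| = 4; needs |A ∩ B| ≤ 3 — false.
(d) support: |A| = 7, |A ∩ B| = 4; needs |A ∖ B| = 4 — false.

0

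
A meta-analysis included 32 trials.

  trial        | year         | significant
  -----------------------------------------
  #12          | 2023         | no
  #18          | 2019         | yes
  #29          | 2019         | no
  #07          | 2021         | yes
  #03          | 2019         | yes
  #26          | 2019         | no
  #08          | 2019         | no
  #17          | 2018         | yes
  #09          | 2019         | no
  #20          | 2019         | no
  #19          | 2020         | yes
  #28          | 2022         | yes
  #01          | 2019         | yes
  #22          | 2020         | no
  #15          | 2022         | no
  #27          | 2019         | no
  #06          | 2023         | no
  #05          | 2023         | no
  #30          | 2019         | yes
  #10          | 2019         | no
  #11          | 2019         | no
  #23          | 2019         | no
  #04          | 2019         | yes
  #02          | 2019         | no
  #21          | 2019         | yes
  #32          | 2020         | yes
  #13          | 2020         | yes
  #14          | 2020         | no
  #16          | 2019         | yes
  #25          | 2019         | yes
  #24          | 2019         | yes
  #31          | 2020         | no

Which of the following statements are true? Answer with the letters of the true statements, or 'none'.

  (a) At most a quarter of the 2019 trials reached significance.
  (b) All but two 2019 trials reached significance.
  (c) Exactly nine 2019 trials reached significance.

|A| = 19, |A ∩ B| = 9, |A ∖ B| = 10.
(a) |A ∩ B| / |A| ≤ 1/4: fails.
(b) |A ∖ B| = 2: fails.
(c) |A ∩ B| = 9: holds.

(c)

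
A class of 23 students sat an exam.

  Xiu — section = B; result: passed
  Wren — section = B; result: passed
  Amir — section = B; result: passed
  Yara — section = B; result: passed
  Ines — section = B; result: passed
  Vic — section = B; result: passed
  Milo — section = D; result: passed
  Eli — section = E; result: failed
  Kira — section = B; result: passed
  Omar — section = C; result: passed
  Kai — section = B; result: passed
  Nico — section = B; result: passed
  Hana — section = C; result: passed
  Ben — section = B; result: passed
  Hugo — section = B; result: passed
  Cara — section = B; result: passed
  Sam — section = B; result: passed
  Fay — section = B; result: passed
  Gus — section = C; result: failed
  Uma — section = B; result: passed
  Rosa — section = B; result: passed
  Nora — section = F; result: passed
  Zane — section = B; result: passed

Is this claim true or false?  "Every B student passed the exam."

The determiner here denotes the relation: A ⊆ B, i.e. every element of A is in B (|A ∖ B| = 0).
|A| = 17, |A ∩ B| = 17, |A ∖ B| = 0.
So the statement is true.

True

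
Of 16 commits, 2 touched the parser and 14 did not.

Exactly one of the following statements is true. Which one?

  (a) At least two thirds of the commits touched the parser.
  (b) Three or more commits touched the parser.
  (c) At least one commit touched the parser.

(c)

|A| = 16, |A ∩ B| = 2, |A ∖ B| = 14.
(a) requires |A ∩ B| / |A| ≥ 2/3: false.
(b) requires |A ∩ B| ≥ 3: false.
(c) requires A ∩ B ≠ ∅ (|A ∩ B| ≥ 1): true.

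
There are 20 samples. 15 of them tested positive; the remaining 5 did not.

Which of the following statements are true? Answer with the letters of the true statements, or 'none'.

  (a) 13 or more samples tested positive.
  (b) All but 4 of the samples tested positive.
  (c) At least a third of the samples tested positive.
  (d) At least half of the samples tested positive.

|A| = 20, |A ∩ B| = 15, |A ∖ B| = 5.
(a) |A ∩ B| ≥ 13: holds.
(b) |A ∖ B| = 4: fails.
(c) |A ∩ B| / |A| ≥ 1/3: holds.
(d) |A ∩ B| ≥ |A ∖ B|: holds.

(a), (c), (d)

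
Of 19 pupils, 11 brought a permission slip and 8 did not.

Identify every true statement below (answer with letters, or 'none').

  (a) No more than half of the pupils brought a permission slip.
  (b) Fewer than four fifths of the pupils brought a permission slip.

|A| = 19, |A ∩ B| = 11, |A ∖ B| = 8.
(a) |A ∩ B| ≤ |A ∖ B|: fails.
(b) |A ∩ B| / |A| < 4/5: holds.

(b)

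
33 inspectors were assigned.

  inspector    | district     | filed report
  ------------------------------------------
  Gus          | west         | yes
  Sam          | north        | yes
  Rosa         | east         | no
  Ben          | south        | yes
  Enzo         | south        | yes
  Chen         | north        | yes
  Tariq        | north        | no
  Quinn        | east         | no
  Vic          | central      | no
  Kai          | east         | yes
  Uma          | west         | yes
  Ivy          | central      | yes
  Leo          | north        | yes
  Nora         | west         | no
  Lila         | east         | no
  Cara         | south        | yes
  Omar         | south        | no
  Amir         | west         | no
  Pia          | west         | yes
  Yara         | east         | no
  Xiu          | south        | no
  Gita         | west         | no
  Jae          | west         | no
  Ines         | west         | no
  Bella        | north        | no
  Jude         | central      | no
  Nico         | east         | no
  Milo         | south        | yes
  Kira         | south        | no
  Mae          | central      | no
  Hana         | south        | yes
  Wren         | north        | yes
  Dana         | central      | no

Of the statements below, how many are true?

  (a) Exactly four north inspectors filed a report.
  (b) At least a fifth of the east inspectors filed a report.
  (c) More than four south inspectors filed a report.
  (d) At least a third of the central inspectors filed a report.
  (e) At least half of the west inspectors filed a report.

2

(a) north: |A| = 6, |A ∩ B| = 4; needs |A ∩ B| = 4 — true.
(b) east: |A| = 6, |A ∩ B| = 1; needs |A ∩ B| / |A| ≥ 1/5 — false.
(c) south: |A| = 8, |A ∩ B| = 5; needs |A ∩ B| > 4 — true.
(d) central: |A| = 5, |A ∩ B| = 1; needs |A ∩ B| / |A| ≥ 1/3 — false.
(e) west: |A| = 8, |A ∩ B| = 3; needs |A ∩ B| ≥ |A ∖ B| — false.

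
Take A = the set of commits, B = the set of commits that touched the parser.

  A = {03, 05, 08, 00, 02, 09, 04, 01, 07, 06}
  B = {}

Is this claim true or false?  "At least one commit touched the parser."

'At least one commit touched the parser' holds iff A ∩ B ≠ ∅ (|A ∩ B| ≥ 1).
A (the restrictor) = {03, 05, 08, 00, 02, 09, 04, 01, 07, 06}, |A| = 10.
A ∩ B = {}, so |A ∩ B| = 0.
So the statement is false.

False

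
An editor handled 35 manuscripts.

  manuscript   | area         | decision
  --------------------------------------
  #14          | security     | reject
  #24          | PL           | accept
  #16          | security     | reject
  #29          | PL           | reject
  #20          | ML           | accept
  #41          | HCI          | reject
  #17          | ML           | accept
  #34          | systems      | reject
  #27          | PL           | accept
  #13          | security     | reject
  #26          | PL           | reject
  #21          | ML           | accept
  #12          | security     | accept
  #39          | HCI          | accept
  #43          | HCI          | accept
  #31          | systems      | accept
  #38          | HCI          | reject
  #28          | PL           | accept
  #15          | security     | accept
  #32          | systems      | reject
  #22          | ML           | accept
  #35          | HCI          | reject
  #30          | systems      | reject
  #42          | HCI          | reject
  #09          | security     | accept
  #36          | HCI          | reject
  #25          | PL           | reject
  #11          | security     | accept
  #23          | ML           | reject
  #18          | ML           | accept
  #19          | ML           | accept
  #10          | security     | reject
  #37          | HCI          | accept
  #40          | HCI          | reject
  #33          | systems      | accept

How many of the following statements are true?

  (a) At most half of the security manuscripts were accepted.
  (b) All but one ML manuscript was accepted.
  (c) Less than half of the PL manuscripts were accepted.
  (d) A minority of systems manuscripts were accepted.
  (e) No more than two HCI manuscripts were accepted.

3

(a) security: |A| = 8, |A ∩ B| = 4; needs |A ∩ B| ≤ |A ∖ B| — true.
(b) ML: |A| = 7, |A ∩ B| = 6; needs |A ∖ B| = 1 — true.
(c) PL: |A| = 6, |A ∩ B| = 3; needs |A ∩ B| < |A ∖ B| — false.
(d) systems: |A| = 5, |A ∩ B| = 2; needs |A ∩ B| < |A ∖ B| — true.
(e) HCI: |A| = 9, |A ∩ B| = 3; needs |A ∩ B| ≤ 2 — false.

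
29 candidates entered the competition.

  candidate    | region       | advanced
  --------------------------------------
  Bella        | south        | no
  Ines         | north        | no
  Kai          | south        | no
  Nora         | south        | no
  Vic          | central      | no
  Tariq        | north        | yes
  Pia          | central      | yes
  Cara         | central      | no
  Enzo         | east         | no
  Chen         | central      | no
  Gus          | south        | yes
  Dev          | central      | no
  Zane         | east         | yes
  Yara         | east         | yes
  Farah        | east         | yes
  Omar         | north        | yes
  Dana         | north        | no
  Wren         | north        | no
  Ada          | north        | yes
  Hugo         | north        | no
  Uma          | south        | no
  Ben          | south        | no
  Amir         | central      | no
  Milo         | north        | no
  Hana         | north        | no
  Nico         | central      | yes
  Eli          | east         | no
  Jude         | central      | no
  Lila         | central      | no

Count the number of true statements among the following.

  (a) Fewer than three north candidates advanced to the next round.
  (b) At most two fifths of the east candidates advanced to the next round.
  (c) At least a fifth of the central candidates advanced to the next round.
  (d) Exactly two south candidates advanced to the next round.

1

(a) north: |A| = 9, |A ∩ B| = 3; needs |A ∩ B| < 3 — false.
(b) east: |A| = 5, |A ∩ B| = 3; needs |A ∩ B| / |A| ≤ 2/5 — false.
(c) central: |A| = 9, |A ∩ B| = 2; needs |A ∩ B| / |A| ≥ 1/5 — true.
(d) south: |A| = 6, |A ∩ B| = 1; needs |A ∩ B| = 2 — false.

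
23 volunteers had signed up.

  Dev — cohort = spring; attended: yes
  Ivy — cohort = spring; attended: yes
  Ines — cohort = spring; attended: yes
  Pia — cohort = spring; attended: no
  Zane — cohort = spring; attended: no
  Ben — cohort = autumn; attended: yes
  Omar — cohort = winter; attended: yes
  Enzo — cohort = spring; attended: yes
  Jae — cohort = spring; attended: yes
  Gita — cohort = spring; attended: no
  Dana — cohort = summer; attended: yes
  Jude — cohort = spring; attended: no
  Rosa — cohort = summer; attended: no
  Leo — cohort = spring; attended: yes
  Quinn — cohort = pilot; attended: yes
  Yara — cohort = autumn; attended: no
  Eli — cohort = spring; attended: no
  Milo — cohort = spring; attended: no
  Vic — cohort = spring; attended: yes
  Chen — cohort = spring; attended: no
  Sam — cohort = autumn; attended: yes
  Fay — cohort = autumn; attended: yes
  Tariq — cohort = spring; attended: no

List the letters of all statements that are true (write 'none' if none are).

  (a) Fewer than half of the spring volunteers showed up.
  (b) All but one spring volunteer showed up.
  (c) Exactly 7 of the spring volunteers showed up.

|A| = 15, |A ∩ B| = 7, |A ∖ B| = 8.
(a) |A ∩ B| < |A ∖ B|: holds.
(b) |A ∖ B| = 1: fails.
(c) |A ∩ B| = 7: holds.

(a), (c)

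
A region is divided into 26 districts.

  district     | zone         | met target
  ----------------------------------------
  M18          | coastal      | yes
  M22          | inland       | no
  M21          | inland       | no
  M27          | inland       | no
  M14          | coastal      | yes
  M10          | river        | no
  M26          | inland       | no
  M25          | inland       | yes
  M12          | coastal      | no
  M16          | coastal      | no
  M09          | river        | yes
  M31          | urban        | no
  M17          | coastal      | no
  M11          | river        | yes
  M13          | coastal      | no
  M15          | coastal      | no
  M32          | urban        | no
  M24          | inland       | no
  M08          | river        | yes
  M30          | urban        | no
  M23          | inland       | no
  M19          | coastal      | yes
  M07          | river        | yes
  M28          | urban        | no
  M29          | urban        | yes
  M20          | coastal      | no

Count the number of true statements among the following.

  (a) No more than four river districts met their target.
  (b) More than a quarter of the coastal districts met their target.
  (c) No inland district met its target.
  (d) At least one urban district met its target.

(a) river: |A| = 5, |A ∩ B| = 4; needs |A ∩ B| ≤ 4 — true.
(b) coastal: |A| = 9, |A ∩ B| = 3; needs |A ∩ B| / |A| > 1/4 — true.
(c) inland: |A| = 7, |A ∩ B| = 1; needs A ∩ B = ∅ (|A ∩ B| = 0) — false.
(d) urban: |A| = 5, |A ∩ B| = 1; needs A ∩ B ≠ ∅ (|A ∩ B| ≥ 1) — true.

3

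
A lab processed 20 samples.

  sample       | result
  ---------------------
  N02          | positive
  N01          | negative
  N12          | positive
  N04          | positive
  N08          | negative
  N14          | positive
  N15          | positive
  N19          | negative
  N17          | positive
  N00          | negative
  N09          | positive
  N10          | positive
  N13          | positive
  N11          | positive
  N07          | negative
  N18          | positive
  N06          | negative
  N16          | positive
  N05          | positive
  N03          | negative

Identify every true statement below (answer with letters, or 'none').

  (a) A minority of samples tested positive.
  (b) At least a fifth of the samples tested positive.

|A| = 20, |A ∩ B| = 13, |A ∖ B| = 7.
(a) |A ∩ B| < |A ∖ B|: fails.
(b) |A ∩ B| / |A| ≥ 1/5: holds.

(b)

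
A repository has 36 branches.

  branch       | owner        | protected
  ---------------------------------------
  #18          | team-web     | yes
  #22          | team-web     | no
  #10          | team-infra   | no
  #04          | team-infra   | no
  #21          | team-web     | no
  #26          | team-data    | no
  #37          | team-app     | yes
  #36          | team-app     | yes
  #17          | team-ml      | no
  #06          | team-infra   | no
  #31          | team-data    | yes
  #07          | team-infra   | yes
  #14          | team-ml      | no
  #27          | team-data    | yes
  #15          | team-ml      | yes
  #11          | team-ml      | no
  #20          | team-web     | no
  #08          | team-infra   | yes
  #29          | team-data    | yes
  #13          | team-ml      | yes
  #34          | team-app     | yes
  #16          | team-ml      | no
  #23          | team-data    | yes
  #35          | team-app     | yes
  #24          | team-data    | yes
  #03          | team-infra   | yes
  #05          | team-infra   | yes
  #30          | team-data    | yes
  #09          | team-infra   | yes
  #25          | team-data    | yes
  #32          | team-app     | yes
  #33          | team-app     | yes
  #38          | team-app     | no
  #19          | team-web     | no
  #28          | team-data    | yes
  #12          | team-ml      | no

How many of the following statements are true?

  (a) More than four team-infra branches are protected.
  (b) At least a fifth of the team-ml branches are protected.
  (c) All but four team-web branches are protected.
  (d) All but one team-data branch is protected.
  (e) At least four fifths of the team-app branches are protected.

(a) team-infra: |A| = 8, |A ∩ B| = 5; needs |A ∩ B| > 4 — true.
(b) team-ml: |A| = 7, |A ∩ B| = 2; needs |A ∩ B| / |A| ≥ 1/5 — true.
(c) team-web: |A| = 5, |A ∩ B| = 1; needs |A ∖ B| = 4 — true.
(d) team-data: |A| = 9, |A ∩ B| = 8; needs |A ∖ B| = 1 — true.
(e) team-app: |A| = 7, |A ∩ B| = 6; needs |A ∩ B| / |A| ≥ 4/5 — true.

5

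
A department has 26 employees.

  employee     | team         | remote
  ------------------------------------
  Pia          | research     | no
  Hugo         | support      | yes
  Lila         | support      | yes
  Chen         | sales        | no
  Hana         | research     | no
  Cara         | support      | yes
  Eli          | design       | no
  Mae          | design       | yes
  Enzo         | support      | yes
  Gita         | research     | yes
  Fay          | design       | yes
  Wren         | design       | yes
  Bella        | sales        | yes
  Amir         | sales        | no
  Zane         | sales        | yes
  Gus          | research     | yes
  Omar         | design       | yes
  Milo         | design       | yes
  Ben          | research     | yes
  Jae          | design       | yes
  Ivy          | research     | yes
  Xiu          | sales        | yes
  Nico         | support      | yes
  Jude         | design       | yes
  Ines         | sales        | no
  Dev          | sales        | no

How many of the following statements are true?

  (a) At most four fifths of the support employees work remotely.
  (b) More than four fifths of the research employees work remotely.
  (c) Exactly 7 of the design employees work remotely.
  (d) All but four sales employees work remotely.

2

(a) support: |A| = 5, |A ∩ B| = 5; needs |A ∩ B| / |A| ≤ 4/5 — false.
(b) research: |A| = 6, |A ∩ B| = 4; needs |A ∩ B| / |A| > 4/5 — false.
(c) design: |A| = 8, |A ∩ B| = 7; needs |A ∩ B| = 7 — true.
(d) sales: |A| = 7, |A ∩ B| = 3; needs |A ∖ B| = 4 — true.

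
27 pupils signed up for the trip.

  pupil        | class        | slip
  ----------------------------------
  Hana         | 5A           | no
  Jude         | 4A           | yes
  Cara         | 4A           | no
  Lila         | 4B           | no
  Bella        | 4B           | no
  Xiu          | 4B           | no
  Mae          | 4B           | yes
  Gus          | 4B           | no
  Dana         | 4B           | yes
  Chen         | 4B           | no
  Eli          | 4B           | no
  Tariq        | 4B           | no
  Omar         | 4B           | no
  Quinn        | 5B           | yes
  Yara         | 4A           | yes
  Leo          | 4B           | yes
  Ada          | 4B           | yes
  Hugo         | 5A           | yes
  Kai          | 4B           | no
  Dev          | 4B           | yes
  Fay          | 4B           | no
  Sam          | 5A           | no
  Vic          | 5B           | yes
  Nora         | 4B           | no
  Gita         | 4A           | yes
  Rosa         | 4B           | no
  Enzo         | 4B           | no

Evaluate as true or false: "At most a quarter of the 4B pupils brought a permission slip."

The determiner here denotes the relation: |A ∩ B| / |A| ≤ 1/4.
|A| = 18, |A ∩ B| = 5, |A ∖ B| = 13.
|A ∩ B|/|A| = 5/18, so the statement is false.

False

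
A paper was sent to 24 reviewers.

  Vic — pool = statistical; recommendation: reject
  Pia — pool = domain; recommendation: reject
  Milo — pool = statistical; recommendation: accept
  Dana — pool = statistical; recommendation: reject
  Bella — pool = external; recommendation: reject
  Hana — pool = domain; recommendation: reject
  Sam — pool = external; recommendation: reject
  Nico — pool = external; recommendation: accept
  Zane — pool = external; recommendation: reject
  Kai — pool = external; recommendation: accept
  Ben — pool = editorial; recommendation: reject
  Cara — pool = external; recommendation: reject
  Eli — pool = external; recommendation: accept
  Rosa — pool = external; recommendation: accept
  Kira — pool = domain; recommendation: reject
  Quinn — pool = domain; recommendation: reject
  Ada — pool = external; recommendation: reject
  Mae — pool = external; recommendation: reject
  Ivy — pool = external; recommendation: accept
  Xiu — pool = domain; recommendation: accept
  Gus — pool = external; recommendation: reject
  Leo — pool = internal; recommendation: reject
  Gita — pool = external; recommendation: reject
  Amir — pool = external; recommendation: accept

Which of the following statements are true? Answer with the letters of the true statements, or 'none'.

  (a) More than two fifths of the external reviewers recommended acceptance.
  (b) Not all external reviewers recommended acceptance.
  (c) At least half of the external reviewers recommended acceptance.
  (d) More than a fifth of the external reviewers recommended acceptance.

|A| = 14, |A ∩ B| = 6, |A ∖ B| = 8.
(a) |A ∩ B| / |A| > 2/5: holds.
(b) A ⊄ B (|A ∖ B| ≥ 1): holds.
(c) |A ∩ B| ≥ |A ∖ B|: fails.
(d) |A ∩ B| / |A| > 1/5: holds.

(a), (b), (d)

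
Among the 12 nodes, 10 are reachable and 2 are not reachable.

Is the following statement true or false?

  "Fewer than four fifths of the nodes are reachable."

False

The determiner here denotes the relation: |A ∩ B| / |A| < 4/5.
|A| = 12, |A ∩ B| = 10, |A ∖ B| = 2.
|A ∩ B|/|A| = 10/12, so the statement is false.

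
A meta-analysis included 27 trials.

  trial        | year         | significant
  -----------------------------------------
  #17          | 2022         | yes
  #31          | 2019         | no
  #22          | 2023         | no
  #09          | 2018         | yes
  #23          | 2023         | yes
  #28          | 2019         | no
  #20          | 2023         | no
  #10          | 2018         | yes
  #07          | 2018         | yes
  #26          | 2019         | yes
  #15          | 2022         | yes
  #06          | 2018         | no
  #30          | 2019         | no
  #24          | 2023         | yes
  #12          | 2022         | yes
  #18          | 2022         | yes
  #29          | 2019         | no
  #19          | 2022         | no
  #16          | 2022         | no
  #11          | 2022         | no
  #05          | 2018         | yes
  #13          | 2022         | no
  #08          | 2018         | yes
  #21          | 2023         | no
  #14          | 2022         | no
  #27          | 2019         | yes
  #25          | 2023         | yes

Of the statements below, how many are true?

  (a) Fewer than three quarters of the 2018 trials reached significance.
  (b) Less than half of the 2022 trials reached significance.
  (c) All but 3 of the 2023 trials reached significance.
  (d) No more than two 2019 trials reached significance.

3

(a) 2018: |A| = 6, |A ∩ B| = 5; needs |A ∩ B| / |A| < 3/4 — false.
(b) 2022: |A| = 9, |A ∩ B| = 4; needs |A ∩ B| < |A ∖ B| — true.
(c) 2023: |A| = 6, |A ∩ B| = 3; needs |A ∖ B| = 3 — true.
(d) 2019: |A| = 6, |A ∩ B| = 2; needs |A ∩ B| ≤ 2 — true.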